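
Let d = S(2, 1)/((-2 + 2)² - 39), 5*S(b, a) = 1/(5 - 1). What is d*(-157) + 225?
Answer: 175657/780 ≈ 225.20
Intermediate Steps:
S(b, a) = 1/20 (S(b, a) = 1/(5*(5 - 1)) = (⅕)/4 = (⅕)*(¼) = 1/20)
d = -1/780 (d = 1/(20*((-2 + 2)² - 39)) = 1/(20*(0² - 39)) = 1/(20*(0 - 39)) = (1/20)/(-39) = (1/20)*(-1/39) = -1/780 ≈ -0.0012821)
d*(-157) + 225 = -1/780*(-157) + 225 = 157/780 + 225 = 175657/780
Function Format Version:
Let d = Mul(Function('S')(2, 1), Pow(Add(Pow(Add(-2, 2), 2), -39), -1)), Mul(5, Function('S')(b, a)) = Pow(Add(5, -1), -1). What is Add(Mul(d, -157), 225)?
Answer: Rational(175657, 780) ≈ 225.20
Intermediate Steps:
Function('S')(b, a) = Rational(1, 20) (Function('S')(b, a) = Mul(Rational(1, 5), Pow(Add(5, -1), -1)) = Mul(Rational(1, 5), Pow(4, -1)) = Mul(Rational(1, 5), Rational(1, 4)) = Rational(1, 20))
d = Rational(-1, 780) (d = Mul(Rational(1, 20), Pow(Add(Pow(Add(-2, 2), 2), -39), -1)) = Mul(Rational(1, 20), Pow(Add(Pow(0, 2), -39), -1)) = Mul(Rational(1, 20), Pow(Add(0, -39), -1)) = Mul(Rational(1, 20), Pow(-39, -1)) = Mul(Rational(1, 20), Rational(-1, 39)) = Rational(-1, 780) ≈ -0.0012821)
Add(Mul(d, -157), 225) = Add(Mul(Rational(-1, 780), -157), 225) = Add(Rational(157, 780), 225) = Rational(175657, 780)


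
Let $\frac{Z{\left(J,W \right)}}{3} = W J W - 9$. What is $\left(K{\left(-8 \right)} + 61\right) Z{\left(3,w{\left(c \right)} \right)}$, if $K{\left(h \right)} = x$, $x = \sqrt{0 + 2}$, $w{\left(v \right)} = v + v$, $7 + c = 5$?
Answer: $7137 + 117 \sqrt{2} \approx 7302.5$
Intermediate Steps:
$c = -2$ ($c = -7 + 5 = -2$)
$w{\left(v \right)} = 2 v$
$x = \sqrt{2} \approx 1.4142$
$K{\left(h \right)} = \sqrt{2}$
$Z{\left(J,W \right)} = -27 + 3 J W^{2}$ ($Z{\left(J,W \right)} = 3 \left(W J W - 9\right) = 3 \left(J W W - 9\right) = 3 \left(J W^{2} - 9\right) = 3 \left(-9 + J W^{2}\right) = -27 + 3 J W^{2}$)
$\left(K{\left(-8 \right)} + 61\right) Z{\left(3,w{\left(c \right)} \right)} = \left(\sqrt{2} + 61\right) \left(-27 + 3 \cdot 3 \left(2 \left(-2\right)\right)^{2}\right) = \left(61 + \sqrt{2}\right) \left(-27 + 3 \cdot 3 \left(-4\right)^{2}\right) = \left(61 + \sqrt{2}\right) \left(-27 + 3 \cdot 3 \cdot 16\right) = \left(61 + \sqrt{2}\right) \left(-27 + 144\right) = \left(61 + \sqrt{2}\right) 117 = 7137 + 117 \sqrt{2}$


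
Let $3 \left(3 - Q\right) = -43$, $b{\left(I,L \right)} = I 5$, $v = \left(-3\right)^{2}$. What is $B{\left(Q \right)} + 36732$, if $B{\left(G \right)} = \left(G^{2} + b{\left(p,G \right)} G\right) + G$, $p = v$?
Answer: $\frac{340468}{9} \approx 37830.0$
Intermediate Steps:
$v = 9$
$p = 9$
$b{\left(I,L \right)} = 5 I$
$Q = \frac{52}{3}$ ($Q = 3 - - \frac{43}{3} = 3 + \frac{43}{3} = \frac{52}{3} \approx 17.333$)
$B{\left(G \right)} = G^{2} + 46 G$ ($B{\left(G \right)} = \left(G^{2} + 5 \cdot 9 G\right) + G = \left(G^{2} + 45 G\right) + G = G^{2} + 46 G$)
$B{\left(Q \right)} + 36732 = \frac{52 \left(46 + \frac{52}{3}\right)}{3} + 36732 = \frac{52}{3} \cdot \frac{190}{3} + 36732 = \frac{9880}{9} + 36732 = \frac{340468}{9}$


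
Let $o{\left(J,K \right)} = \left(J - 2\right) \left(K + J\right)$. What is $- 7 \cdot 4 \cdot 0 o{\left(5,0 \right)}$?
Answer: $0$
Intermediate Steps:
$o{\left(J,K \right)} = \left(-2 + J\right) \left(J + K\right)$
$- 7 \cdot 4 \cdot 0 o{\left(5,0 \right)} = - 7 \cdot 4 \cdot 0 \left(5^{2} - 10 - 0 + 5 \cdot 0\right) = \left(-7\right) 0 \left(25 - 10 + 0 + 0\right) = 0 \cdot 15 = 0$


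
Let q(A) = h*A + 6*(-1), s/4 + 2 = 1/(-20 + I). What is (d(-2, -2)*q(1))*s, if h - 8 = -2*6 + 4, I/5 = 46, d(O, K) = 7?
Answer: 1676/5 ≈ 335.20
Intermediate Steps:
I = 230 (I = 5*46 = 230)
h = 0 (h = 8 + (-2*6 + 4) = 8 + (-12 + 4) = 8 - 8 = 0)
s = -838/105 (s = -8 + 4/(-20 + 230) = -8 + 4/210 = -8 + 4*(1/210) = -8 + 2/105 = -838/105 ≈ -7.9809)
q(A) = -6 (q(A) = 0*A + 6*(-1) = 0 - 6 = -6)
(d(-2, -2)*q(1))*s = (7*(-6))*(-838/105) = -42*(-838/105) = 1676/5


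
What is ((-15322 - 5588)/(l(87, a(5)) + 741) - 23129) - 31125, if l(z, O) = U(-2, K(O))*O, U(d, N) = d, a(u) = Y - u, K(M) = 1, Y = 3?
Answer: -8088028/149 ≈ -54282.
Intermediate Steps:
a(u) = 3 - u
l(z, O) = -2*O
((-15322 - 5588)/(l(87, a(5)) + 741) - 23129) - 31125 = ((-15322 - 5588)/(-2*(3 - 1*5) + 741) - 23129) - 31125 = (-20910/(-2*(3 - 5) + 741) - 23129) - 31125 = (-20910/(-2*(-2) + 741) - 23129) - 31125 = (-20910/(4 + 741) - 23129) - 31125 = (-20910/745 - 23129) - 31125 = (-20910*1/745 - 23129) - 31125 = (-4182/149 - 23129) - 31125 = -3450403/149 - 31125 = -8088028/149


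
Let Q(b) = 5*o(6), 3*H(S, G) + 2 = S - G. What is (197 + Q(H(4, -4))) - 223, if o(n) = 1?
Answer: -21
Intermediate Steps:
H(S, G) = -⅔ - G/3 + S/3 (H(S, G) = -⅔ + (S - G)/3 = -⅔ + (-G/3 + S/3) = -⅔ - G/3 + S/3)
Q(b) = 5 (Q(b) = 5*1 = 5)
(197 + Q(H(4, -4))) - 223 = (197 + 5) - 223 = 202 - 223 = -21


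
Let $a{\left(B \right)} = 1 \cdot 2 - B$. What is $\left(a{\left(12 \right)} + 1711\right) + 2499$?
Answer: $4200$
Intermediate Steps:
$a{\left(B \right)} = 2 - B$
$\left(a{\left(12 \right)} + 1711\right) + 2499 = \left(\left(2 - 12\right) + 1711\right) + 2499 = \left(-10 + 1711\right) + 2499 = 1701 + 2499 = 4200$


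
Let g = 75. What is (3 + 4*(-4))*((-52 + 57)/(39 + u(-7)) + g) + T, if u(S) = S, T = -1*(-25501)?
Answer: 784767/32 ≈ 24524.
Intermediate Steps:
T = 25501
(3 + 4*(-4))*((-52 + 57)/(39 + u(-7)) + g) + T = (3 + 4*(-4))*((-52 + 57)/(39 - 7) + 75) + 25501 = (3 - 16)*(5/32 + 75) + 25501 = -13*(5*(1/32) + 75) + 25501 = -13*(5/32 + 75) + 25501 = -13*2405/32 + 25501 = -31265/32 + 25501 = 784767/32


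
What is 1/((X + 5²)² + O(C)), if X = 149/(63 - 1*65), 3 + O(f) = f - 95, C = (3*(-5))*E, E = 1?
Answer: 4/9349 ≈ 0.00042785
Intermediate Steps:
C = -15 (C = (3*(-5))*1 = -15*1 = -15)
O(f) = -98 + f (O(f) = -3 + (f - 95) = -3 + (-95 + f) = -98 + f)
X = -149/2 (X = 149/(63 - 65) = 149/(-2) = 149*(-½) = -149/2 ≈ -74.500)
1/((X + 5²)² + O(C)) = 1/((-149/2 + 5²)² + (-98 - 15)) = 1/((-149/2 + 25)² - 113) = 1/((-99/2)² - 113) = 1/(9801/4 - 113) = 1/(9349/4) = 4/9349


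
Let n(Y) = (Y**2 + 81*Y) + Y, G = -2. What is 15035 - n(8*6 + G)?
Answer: 9147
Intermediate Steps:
n(Y) = Y**2 + 82*Y
15035 - n(8*6 + G) = 15035 - (8*6 - 2)*(82 + (8*6 - 2)) = 15035 - (48 - 2)*(82 + (48 - 2)) = 15035 - 46*(82 + 46) = 15035 - 46*128 = 15035 - 1*5888 = 15035 - 5888 = 9147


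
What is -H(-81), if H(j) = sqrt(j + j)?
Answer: -9*I*sqrt(2) ≈ -12.728*I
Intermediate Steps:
H(j) = sqrt(2)*sqrt(j) (H(j) = sqrt(2*j) = sqrt(2)*sqrt(j))
-H(-81) = -sqrt(2)*sqrt(-81) = -sqrt(2)*9*I = -9*I*sqrt(2)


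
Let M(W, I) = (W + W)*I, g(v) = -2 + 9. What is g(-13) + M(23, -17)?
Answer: -775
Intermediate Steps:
g(v) = 7
M(W, I) = 2*I*W (M(W, I) = (2*W)*I = 2*I*W)
g(-13) + M(23, -17) = 7 + 2*(-17)*23 = 7 - 782 = -775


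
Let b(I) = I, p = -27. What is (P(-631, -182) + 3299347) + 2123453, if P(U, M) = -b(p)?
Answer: 5422827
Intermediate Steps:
P(U, M) = 27 (P(U, M) = -1*(-27) = 27)
(P(-631, -182) + 3299347) + 2123453 = (27 + 3299347) + 2123453 = 3299374 + 2123453 = 5422827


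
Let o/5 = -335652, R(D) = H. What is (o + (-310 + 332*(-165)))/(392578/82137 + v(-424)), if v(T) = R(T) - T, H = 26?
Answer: -3746636025/983006 ≈ -3811.4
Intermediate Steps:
R(D) = 26
o = -1678260 (o = 5*(-335652) = -1678260)
v(T) = 26 - T
(o + (-310 + 332*(-165)))/(392578/82137 + v(-424)) = (-1678260 + (-310 + 332*(-165)))/(392578/82137 + (26 - 1*(-424))) = (-1678260 + (-310 - 54780))/(392578*(1/82137) + (26 + 424)) = (-1678260 - 55090)/(20662/4323 + 450) = -1733350/1966012/4323 = -1733350*4323/1966012 = -3746636025/983006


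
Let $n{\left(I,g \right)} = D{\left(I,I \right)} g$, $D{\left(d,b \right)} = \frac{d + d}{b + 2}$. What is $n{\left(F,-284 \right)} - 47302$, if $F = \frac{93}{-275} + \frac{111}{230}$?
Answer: $- \frac{1284199090}{27127} \approx -47340.0$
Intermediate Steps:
$F = \frac{1827}{12650}$ ($F = 93 \left(- \frac{1}{275}\right) + 111 \cdot \frac{1}{230} = - \frac{93}{275} + \frac{111}{230} = \frac{1827}{12650} \approx 0.14443$)
$D{\left(d,b \right)} = \frac{2 d}{2 + b}$
$n{\left(I,g \right)} = \frac{2 I g}{2 + I}$ ($n{\left(I,g \right)} = \frac{2 I}{2 + I} g = \frac{2 I g}{2 + I}$)
$n{\left(F,-284 \right)} - 47302 = 2 \cdot \frac{1827}{12650} \left(-284\right) \frac{1}{2 + \frac{1827}{12650}} - 47302 = 2 \cdot \frac{1827}{12650} \left(-284\right) \frac{1}{\frac{27127}{12650}} - 47302 = 2 \cdot \frac{1827}{12650} \left(-284\right) \frac{12650}{27127} - 47302 = - \frac{1037736}{27127} - 47302 = - \frac{1284199090}{27127}$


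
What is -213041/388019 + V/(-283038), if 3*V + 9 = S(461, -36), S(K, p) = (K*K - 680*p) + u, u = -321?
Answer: -272728940423/329472365166 ≈ -0.82778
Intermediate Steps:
S(K, p) = -321 + K² - 680*p (S(K, p) = (K*K - 680*p) - 321 = (K² - 680*p) - 321 = -321 + K² - 680*p)
V = 236671/3 (V = -3 + (-321 + 461² - 680*(-36))/3 = -3 + (-321 + 212521 + 24480)/3 = -3 + (⅓)*236680 = -3 + 236680/3 = 236671/3 ≈ 78890.)
-213041/388019 + V/(-283038) = -213041/388019 + (236671/3)/(-283038) = -213041*1/388019 + (236671/3)*(-1/283038) = -213041/388019 - 236671/849114 = -272728940423/329472365166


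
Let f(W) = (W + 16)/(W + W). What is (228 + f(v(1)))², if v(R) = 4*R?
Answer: 212521/4 ≈ 53130.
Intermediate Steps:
f(W) = (16 + W)/(2*W) (f(W) = (16 + W)/((2*W)) = (16 + W)*(1/(2*W)) = (16 + W)/(2*W))
(228 + f(v(1)))² = (228 + (16 + 4*1)/(2*((4*1))))² = (228 + (½)*(16 + 4)/4)² = (228 + (½)*(¼)*20)² = (228 + 5/2)² = (461/2)² = 212521/4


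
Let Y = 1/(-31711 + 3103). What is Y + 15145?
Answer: 433268159/28608 ≈ 15145.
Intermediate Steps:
Y = -1/28608 (Y = 1/(-28608) = -1/28608 ≈ -3.4955e-5)
Y + 15145 = -1/28608 + 15145 = 433268159/28608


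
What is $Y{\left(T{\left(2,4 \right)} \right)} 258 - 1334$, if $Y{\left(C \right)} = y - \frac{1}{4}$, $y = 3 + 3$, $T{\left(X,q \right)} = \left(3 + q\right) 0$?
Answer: $\frac{299}{2} \approx 149.5$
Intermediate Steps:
$T{\left(X,q \right)} = 0$
$y = 6$
$Y{\left(C \right)} = \frac{23}{4}$ ($Y{\left(C \right)} = 6 - \frac{1}{4} = \frac{23}{4}$)
$Y{\left(T{\left(2,4 \right)} \right)} 258 - 1334 = \frac{23}{4} \cdot 258 - 1334 = \frac{2967}{2} - 1334 = \frac{299}{2}$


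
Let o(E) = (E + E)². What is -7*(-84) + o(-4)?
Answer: 652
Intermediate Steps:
o(E) = 4*E² (o(E) = (2*E)² = 4*E²)
-7*(-84) + o(-4) = -7*(-84) + 4*(-4)² = 588 + 4*16 = 588 + 64 = 652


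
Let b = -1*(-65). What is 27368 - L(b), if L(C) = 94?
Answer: 27274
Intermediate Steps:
b = 65
27368 - L(b) = 27368 - 1*94 = 27368 - 94 = 27274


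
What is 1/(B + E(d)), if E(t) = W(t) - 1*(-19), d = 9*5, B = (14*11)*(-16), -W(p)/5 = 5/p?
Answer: -9/22010 ≈ -0.00040891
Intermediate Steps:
W(p) = -25/p
B = -2464 (B = 154*(-16) = -2464)
d = 45
E(t) = 19 - 25/t (E(t) = -25/t - 1*(-19) = -25/t + 19 = 19 - 25/t)
1/(B + E(d)) = 1/(-2464 + (19 - 25/45)) = 1/(-2464 + (19 - 25*1/45)) = 1/(-2464 + (19 - 5/9)) = 1/(-2464 + 166/9) = 1/(-22010/9) = -9/22010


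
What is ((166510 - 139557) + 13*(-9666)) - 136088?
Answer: -234793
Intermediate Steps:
((166510 - 139557) + 13*(-9666)) - 136088 = (26953 - 125658) - 136088 = -98705 - 136088 = -234793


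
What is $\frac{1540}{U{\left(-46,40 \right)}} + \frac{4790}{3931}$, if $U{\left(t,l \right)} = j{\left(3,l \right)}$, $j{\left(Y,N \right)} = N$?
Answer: $\frac{312267}{7862} \approx 39.719$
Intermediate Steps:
$U{\left(t,l \right)} = l$
$\frac{1540}{U{\left(-46,40 \right)}} + \frac{4790}{3931} = \frac{1540}{40} + \frac{4790}{3931} = 1540 \cdot \frac{1}{40} + 4790 \cdot \frac{1}{3931} = \frac{77}{2} + \frac{4790}{3931} = \frac{312267}{7862}$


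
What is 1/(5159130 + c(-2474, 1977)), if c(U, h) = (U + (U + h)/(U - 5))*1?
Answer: 2479/12783350721 ≈ 1.9392e-7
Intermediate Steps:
c(U, h) = U + (U + h)/(-5 + U) (c(U, h) = (U + (U + h)/(-5 + U))*1 = U + (U + h)/(-5 + U))
1/(5159130 + c(-2474, 1977)) = 1/(5159130 + (1977 + (-2474)**2 - 4*(-2474))/(-5 - 2474)) = 1/(5159130 + (1977 + 6120676 + 9896)/(-2479)) = 1/(5159130 - 1/2479*6132549) = 1/(5159130 - 6132549/2479) = 1/(12783350721/2479) = 2479/12783350721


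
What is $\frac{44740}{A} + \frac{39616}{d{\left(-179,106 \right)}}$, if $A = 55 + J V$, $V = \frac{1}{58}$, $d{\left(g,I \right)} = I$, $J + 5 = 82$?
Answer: $\frac{202243496}{173151} \approx 1168.0$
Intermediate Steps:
$J = 77$ ($J = -5 + 82 = 77$)
$V = \frac{1}{58} \approx 0.017241$
$A = \frac{3267}{58}$ ($A = 55 + 77 \cdot \frac{1}{58} = 55 + \frac{77}{58} = \frac{3267}{58} \approx 56.328$)
$\frac{44740}{A} + \frac{39616}{d{\left(-179,106 \right)}} = \frac{44740}{\frac{3267}{58}} + \frac{39616}{106} = 44740 \cdot \frac{58}{3267} + 39616 \cdot \frac{1}{106} = \frac{2594920}{3267} + \frac{19808}{53} = \frac{202243496}{173151}$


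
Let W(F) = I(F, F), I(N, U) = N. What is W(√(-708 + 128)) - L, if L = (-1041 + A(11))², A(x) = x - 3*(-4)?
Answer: -1036324 + 2*I*√145 ≈ -1.0363e+6 + 24.083*I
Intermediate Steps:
W(F) = F
A(x) = 12 + x (A(x) = x + 12 = 12 + x)
L = 1036324 (L = (-1041 + (12 + 11))² = (-1041 + 23)² = (-1018)² = 1036324)
W(√(-708 + 128)) - L = √(-708 + 128) - 1*1036324 = √(-580) - 1036324 = 2*I*√145 - 1036324 = -1036324 + 2*I*√145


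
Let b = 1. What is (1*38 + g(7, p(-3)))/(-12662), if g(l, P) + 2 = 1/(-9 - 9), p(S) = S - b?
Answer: -647/227916 ≈ -0.0028388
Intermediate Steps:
p(S) = -1 + S (p(S) = S - 1*1 = S - 1 = -1 + S)
g(l, P) = -37/18 (g(l, P) = -2 + 1/(-9 - 9) = -2 + 1/(-18) = -2 - 1/18 = -37/18)
(1*38 + g(7, p(-3)))/(-12662) = (1*38 - 37/18)/(-12662) = (38 - 37/18)*(-1/12662) = (647/18)*(-1/12662) = -647/227916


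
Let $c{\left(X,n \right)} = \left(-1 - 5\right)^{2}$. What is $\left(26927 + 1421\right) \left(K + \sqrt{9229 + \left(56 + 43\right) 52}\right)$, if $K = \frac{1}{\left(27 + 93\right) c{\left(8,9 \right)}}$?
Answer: $\frac{7087}{1080} + 28348 \sqrt{14377} \approx 3.399 \cdot 10^{6}$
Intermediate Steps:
$c{\left(X,n \right)} = 36$ ($c{\left(X,n \right)} = \left(-6\right)^{2} = 36$)
$K = \frac{1}{4320}$ ($K = \frac{1}{\left(27 + 93\right) 36} = \frac{1}{120 \cdot 36} = \frac{1}{4320} \approx 0.00023148$)
$\left(26927 + 1421\right) \left(K + \sqrt{9229 + \left(56 + 43\right) 52}\right) = \left(26927 + 1421\right) \left(\frac{1}{4320} + \sqrt{9229 + \left(56 + 43\right) 52}\right) = 28348 \left(\frac{1}{4320} + \sqrt{9229 + 99 \cdot 52}\right) = 28348 \left(\frac{1}{4320} + \sqrt{9229 + 5148}\right) = 28348 \left(\frac{1}{4320} + \sqrt{14377}\right) = \frac{7087}{1080} + 28348 \sqrt{14377}$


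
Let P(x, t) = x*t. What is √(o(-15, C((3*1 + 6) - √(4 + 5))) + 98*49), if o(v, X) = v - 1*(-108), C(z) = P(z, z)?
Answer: √4895 ≈ 69.964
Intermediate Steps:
P(x, t) = t*x
C(z) = z² (C(z) = z*z = z²)
o(v, X) = 108 + v (o(v, X) = v + 108 = 108 + v)
√(o(-15, C((3*1 + 6) - √(4 + 5))) + 98*49) = √((108 - 15) + 98*49) = √(93 + 4802) = √4895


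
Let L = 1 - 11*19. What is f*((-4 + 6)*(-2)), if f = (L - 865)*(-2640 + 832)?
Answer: -7759936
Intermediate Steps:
L = -208 (L = 1 - 209 = -208)
f = 1939984 (f = (-208 - 865)*(-2640 + 832) = -1073*(-1808) = 1939984)
f*((-4 + 6)*(-2)) = 1939984*((-4 + 6)*(-2)) = 1939984*(2*(-2)) = 1939984*(-4) = -7759936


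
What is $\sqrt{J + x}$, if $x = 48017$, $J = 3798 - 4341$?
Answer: $\sqrt{47474} \approx 217.89$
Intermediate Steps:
$J = -543$
$\sqrt{J + x} = \sqrt{-543 + 48017} = \sqrt{47474}$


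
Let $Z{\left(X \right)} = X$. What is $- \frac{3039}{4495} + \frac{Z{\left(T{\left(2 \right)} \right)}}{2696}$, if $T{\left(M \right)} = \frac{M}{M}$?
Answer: $- \frac{8188649}{12118520} \approx -0.67571$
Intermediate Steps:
$T{\left(M \right)} = 1$
$- \frac{3039}{4495} + \frac{Z{\left(T{\left(2 \right)} \right)}}{2696} = - \frac{3039}{4495} + 1 \cdot \frac{1}{2696} = \left(-3039\right) \frac{1}{4495} + 1 \cdot \frac{1}{2696} = - \frac{3039}{4495} + \frac{1}{2696} = - \frac{8188649}{12118520}$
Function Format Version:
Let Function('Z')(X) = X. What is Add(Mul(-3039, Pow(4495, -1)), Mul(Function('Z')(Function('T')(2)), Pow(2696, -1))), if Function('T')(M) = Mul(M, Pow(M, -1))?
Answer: Rational(-8188649, 12118520) ≈ -0.67571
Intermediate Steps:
Function('T')(M) = 1
Add(Mul(-3039, Pow(4495, -1)), Mul(Function('Z')(Function('T')(2)), Pow(2696, -1))) = Add(Mul(-3039, Pow(4495, -1)), Mul(1, Pow(2696, -1))) = Add(Mul(-3039, Rational(1, 4495)), Mul(1, Rational(1, 2696))) = Add(Rational(-3039, 4495), Rational(1, 2696)) = Rational(-8188649, 12118520)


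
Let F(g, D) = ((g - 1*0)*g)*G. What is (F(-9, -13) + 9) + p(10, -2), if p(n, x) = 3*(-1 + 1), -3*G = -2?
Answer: 63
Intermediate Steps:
G = ⅔ (G = -⅓*(-2) = ⅔ ≈ 0.66667)
F(g, D) = 2*g²/3 (F(g, D) = ((g - 1*0)*g)*(⅔) = ((g + 0)*g)*(⅔) = (g*g)*(⅔) = g²*(⅔) = 2*g²/3)
p(n, x) = 0 (p(n, x) = 3*0 = 0)
(F(-9, -13) + 9) + p(10, -2) = ((⅔)*(-9)² + 9) + 0 = ((⅔)*81 + 9) + 0 = (54 + 9) + 0 = 63 + 0 = 63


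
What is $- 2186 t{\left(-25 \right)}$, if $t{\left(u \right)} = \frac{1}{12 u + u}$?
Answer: $\frac{2186}{325} \approx 6.7262$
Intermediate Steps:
$t{\left(u \right)} = \frac{1}{13 u}$
$- 2186 t{\left(-25 \right)} = - 2186 \frac{1}{13 \left(-25\right)} = - 2186 \cdot \frac{1}{13} \left(- \frac{1}{25}\right) = \left(-2186\right) \left(- \frac{1}{325}\right) = \frac{2186}{325}$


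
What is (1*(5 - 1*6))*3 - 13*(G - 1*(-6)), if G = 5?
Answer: -146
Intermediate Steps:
(1*(5 - 1*6))*3 - 13*(G - 1*(-6)) = (1*(5 - 1*6))*3 - 13*(5 - 1*(-6)) = (1*(5 - 6))*3 - 13*(5 + 6) = (1*(-1))*3 - 13*11 = -1*3 - 143 = -3 - 143 = -146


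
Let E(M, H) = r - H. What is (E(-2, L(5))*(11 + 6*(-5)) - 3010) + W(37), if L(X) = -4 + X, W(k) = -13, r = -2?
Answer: -2966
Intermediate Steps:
E(M, H) = -2 - H
(E(-2, L(5))*(11 + 6*(-5)) - 3010) + W(37) = ((-2 - (-4 + 5))*(11 + 6*(-5)) - 3010) - 13 = ((-2 - 1*1)*(11 - 30) - 3010) - 13 = ((-2 - 1)*(-19) - 3010) - 13 = (-3*(-19) - 3010) - 13 = (57 - 3010) - 13 = -2953 - 13 = -2966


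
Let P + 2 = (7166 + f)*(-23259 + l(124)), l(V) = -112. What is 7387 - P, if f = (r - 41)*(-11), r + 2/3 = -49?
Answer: 572377957/3 ≈ 1.9079e+8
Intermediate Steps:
r = -149/3 (r = -⅔ - 49 = -149/3 ≈ -49.667)
f = 2992/3 (f = (-149/3 - 41)*(-11) = -272/3*(-11) = 2992/3 ≈ 997.33)
P = -572355796/3 (P = -2 + (7166 + 2992/3)*(-23259 - 112) = -2 + (24490/3)*(-23371) = -2 - 572355790/3 = -572355796/3 ≈ -1.9079e+8)
7387 - P = 7387 - 1*(-572355796/3) = 7387 + 572355796/3 = 572377957/3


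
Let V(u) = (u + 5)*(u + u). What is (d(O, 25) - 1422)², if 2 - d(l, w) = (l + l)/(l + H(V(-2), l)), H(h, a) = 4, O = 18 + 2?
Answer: 18190225/9 ≈ 2.0211e+6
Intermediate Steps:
O = 20
V(u) = 2*u*(5 + u) (V(u) = (5 + u)*(2*u) = 2*u*(5 + u))
d(l, w) = 2 - 2*l/(4 + l) (d(l, w) = 2 - (l + l)/(l + 4) = 2 - 2*l/(4 + l))
(d(O, 25) - 1422)² = (8/(4 + 20) - 1422)² = (8/24 - 1422)² = (8*(1/24) - 1422)² = (⅓ - 1422)² = (-4265/3)² = 18190225/9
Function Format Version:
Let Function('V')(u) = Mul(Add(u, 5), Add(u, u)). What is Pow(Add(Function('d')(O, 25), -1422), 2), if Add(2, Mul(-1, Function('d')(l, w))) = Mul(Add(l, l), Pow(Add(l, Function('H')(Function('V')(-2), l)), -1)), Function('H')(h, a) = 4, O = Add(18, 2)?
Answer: Rational(18190225, 9) ≈ 2.0211e+6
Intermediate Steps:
O = 20
Function('V')(u) = Mul(2, u, Add(5, u)) (Function('V')(u) = Mul(Add(5, u), Mul(2, u)) = Mul(2, u, Add(5, u)))
Function('d')(l, w) = Add(2, Mul(-2, l, Pow(Add(4, l), -1))) (Function('d')(l, w) = Add(2, Mul(-1, Mul(Add(l, l), Pow(Add(l, 4), -1)))) = Add(2, Mul(-1, Mul(Mul(2, l), Pow(Add(4, l), -1)))) = Add(2, Mul(-1, Mul(2, l, Pow(Add(4, l), -1)))) = Add(2, Mul(-2, l, Pow(Add(4, l), -1))))
Pow(Add(Function('d')(O, 25), -1422), 2) = Pow(Add(Mul(8, Pow(Add(4, 20), -1)), -1422), 2) = Pow(Add(Mul(8, Pow(24, -1)), -1422), 2) = Pow(Add(Mul(8, Rational(1, 24)), -1422), 2) = Pow(Add(Rational(1, 3), -1422), 2) = Pow(Rational(-4265, 3), 2) = Rational(18190225, 9)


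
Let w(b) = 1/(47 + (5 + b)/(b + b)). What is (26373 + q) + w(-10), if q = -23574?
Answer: 529015/189 ≈ 2799.0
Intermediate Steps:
w(b) = 1/(47 + (5 + b)/(2*b)) (w(b) = 1/(47 + (5 + b)/((2*b))) = 1/(47 + (5 + b)*(1/(2*b))) = 1/(47 + (5 + b)/(2*b)))
(26373 + q) + w(-10) = (26373 - 23574) + (⅖)*(-10)/(1 + 19*(-10)) = 2799 + (⅖)*(-10)/(1 - 190) = 2799 + (⅖)*(-10)/(-189) = 2799 + (⅖)*(-10)*(-1/189) = 2799 + 4/189 = 529015/189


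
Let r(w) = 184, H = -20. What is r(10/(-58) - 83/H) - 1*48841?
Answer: -48657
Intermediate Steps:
r(10/(-58) - 83/H) - 1*48841 = 184 - 1*48841 = 184 - 48841 = -48657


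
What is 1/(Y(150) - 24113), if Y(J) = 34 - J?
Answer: -1/24229 ≈ -4.1273e-5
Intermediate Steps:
1/(Y(150) - 24113) = 1/((34 - 1*150) - 24113) = 1/((34 - 150) - 24113) = 1/(-116 - 24113) = 1/(-24229) = -1/24229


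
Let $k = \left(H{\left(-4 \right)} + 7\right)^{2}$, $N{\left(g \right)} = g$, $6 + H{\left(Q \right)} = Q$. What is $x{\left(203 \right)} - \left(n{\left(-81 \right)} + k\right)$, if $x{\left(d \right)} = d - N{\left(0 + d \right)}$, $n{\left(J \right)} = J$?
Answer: $72$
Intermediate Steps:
$H{\left(Q \right)} = -6 + Q$
$k = 9$ ($k = \left(\left(-6 - 4\right) + 7\right)^{2} = \left(-10 + 7\right)^{2} = \left(-3\right)^{2} = 9$)
$x{\left(d \right)} = 0$ ($x{\left(d \right)} = d - \left(0 + d\right) = d - d = 0$)
$x{\left(203 \right)} - \left(n{\left(-81 \right)} + k\right) = 0 - \left(-81 + 9\right) = 0 - -72 = 0 + 72 = 72$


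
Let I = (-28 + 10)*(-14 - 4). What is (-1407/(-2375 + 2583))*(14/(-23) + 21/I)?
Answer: 633619/172224 ≈ 3.6790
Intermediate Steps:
I = 324 (I = -18*(-18) = 324)
(-1407/(-2375 + 2583))*(14/(-23) + 21/I) = (-1407/(-2375 + 2583))*(14/(-23) + 21/324) = (-1407/208)*(14*(-1/23) + 21*(1/324)) = (-1407*1/208)*(-14/23 + 7/108) = -1407/208*(-1351/2484) = 633619/172224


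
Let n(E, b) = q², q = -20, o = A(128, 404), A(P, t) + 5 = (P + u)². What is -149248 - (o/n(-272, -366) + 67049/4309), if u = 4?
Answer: -257345730871/1723600 ≈ -1.4931e+5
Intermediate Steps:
A(P, t) = -5 + (4 + P)² (A(P, t) = -5 + (P + 4)² = -5 + (4 + P)²)
o = 17419 (o = -5 + (4 + 128)² = -5 + 132² = -5 + 17424 = 17419)
n(E, b) = 400 (n(E, b) = (-20)² = 400)
-149248 - (o/n(-272, -366) + 67049/4309) = -149248 - (17419/400 + 67049/4309) = -149248 - 1*101878071/1723600 = -149248 - 101878071/1723600 = -257345730871/1723600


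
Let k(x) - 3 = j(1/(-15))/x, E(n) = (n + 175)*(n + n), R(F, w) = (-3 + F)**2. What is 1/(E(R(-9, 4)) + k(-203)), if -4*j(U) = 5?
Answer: 812/74602505 ≈ 1.0884e-5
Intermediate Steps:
j(U) = -5/4 (j(U) = -1/4*5 = -5/4)
E(n) = 2*n*(175 + n) (E(n) = (175 + n)*(2*n) = 2*n*(175 + n))
k(x) = 3 - 5/(4*x)
1/(E(R(-9, 4)) + k(-203)) = 1/(2*(-3 - 9)**2*(175 + (-3 - 9)**2) + (3 - 5/4/(-203))) = 1/(2*(-12)**2*(175 + (-12)**2) + (3 - 5/4*(-1/203))) = 1/(2*144*(175 + 144) + (3 + 5/812)) = 1/(2*144*319 + 2441/812) = 1/(91872 + 2441/812) = 1/(74602505/812) = 812/74602505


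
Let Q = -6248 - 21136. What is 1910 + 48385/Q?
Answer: 52255055/27384 ≈ 1908.2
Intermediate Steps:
Q = -27384
1910 + 48385/Q = 1910 + 48385/(-27384) = 1910 + 48385*(-1/27384) = 1910 - 48385/27384 = 52255055/27384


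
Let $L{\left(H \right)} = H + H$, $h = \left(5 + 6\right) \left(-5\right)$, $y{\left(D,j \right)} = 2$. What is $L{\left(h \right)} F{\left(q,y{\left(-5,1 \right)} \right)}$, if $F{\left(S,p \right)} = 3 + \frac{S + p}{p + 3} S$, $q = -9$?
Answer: $-1716$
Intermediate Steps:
$h = -55$ ($h = 11 \left(-5\right) = -55$)
$L{\left(H \right)} = 2 H$
$F{\left(S,p \right)} = 3 + \frac{S \left(S + p\right)}{3 + p}$ ($F{\left(S,p \right)} = 3 + \frac{S + p}{3 + p} S = 3 + \frac{S \left(S + p\right)}{3 + p}$)
$L{\left(h \right)} F{\left(q,y{\left(-5,1 \right)} \right)} = 2 \left(-55\right) \frac{9 + \left(-9\right)^{2} + 3 \cdot 2 - 18}{3 + 2} = - 110 \frac{9 + 81 + 6 - 18}{5} = - 110 \cdot \frac{1}{5} \cdot 78 = \left(-110\right) \frac{78}{5} = -1716$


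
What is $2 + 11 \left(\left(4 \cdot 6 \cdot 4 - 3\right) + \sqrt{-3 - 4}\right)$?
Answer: $1025 + 11 i \sqrt{7} \approx 1025.0 + 29.103 i$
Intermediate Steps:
$2 + 11 \left(\left(4 \cdot 6 \cdot 4 - 3\right) + \sqrt{-3 - 4}\right) = 2 + 11 \left(\left(24 \cdot 4 - 3\right) + \sqrt{-7}\right) = 2 + 11 \left(\left(96 - 3\right) + i \sqrt{7}\right) = 2 + 11 \left(93 + i \sqrt{7}\right) = 2 + \left(1023 + 11 i \sqrt{7}\right) = 1025 + 11 i \sqrt{7}$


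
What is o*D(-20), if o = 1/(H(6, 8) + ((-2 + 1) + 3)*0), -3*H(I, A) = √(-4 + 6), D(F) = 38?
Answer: -57*√2 ≈ -80.610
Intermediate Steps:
H(I, A) = -√2/3 (H(I, A) = -√(-4 + 6)/3 = -√2/3)
o = -3*√2/2 (o = 1/(-√2/3 + ((-2 + 1) + 3)*0) = 1/(-√2/3 + (-1 + 3)*0) = 1/(-√2/3 + 2*0) = 1/(-√2/3 + 0) = 1/(-√2/3) = -3*√2/2 ≈ -2.1213)
o*D(-20) = -3*√2/2*38 = -57*√2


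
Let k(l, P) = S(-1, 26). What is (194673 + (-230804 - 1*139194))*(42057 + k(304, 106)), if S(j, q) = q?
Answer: -7378201975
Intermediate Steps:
k(l, P) = 26
(194673 + (-230804 - 1*139194))*(42057 + k(304, 106)) = (194673 + (-230804 - 1*139194))*(42057 + 26) = (194673 + (-230804 - 139194))*42083 = (194673 - 369998)*42083 = -175325*42083 = -7378201975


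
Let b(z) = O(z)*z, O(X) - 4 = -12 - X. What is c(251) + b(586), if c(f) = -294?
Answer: -348378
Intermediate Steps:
O(X) = -8 - X (O(X) = 4 + (-12 - X) = -8 - X)
b(z) = z*(-8 - z) (b(z) = (-8 - z)*z = z*(-8 - z))
c(251) + b(586) = -294 - 1*586*(8 + 586) = -294 - 1*586*594 = -294 - 348084 = -348378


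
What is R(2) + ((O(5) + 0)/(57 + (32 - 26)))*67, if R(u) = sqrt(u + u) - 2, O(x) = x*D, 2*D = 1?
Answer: 335/126 ≈ 2.6587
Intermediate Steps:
D = 1/2 (D = (1/2)*1 = 1/2 ≈ 0.50000)
O(x) = x/2 (O(x) = x*(1/2) = x/2)
R(u) = -2 + sqrt(2)*sqrt(u) (R(u) = sqrt(2*u) - 2 = sqrt(2)*sqrt(u) - 2 = -2 + sqrt(2)*sqrt(u))
R(2) + ((O(5) + 0)/(57 + (32 - 26)))*67 = (-2 + sqrt(2)*sqrt(2)) + (((1/2)*5 + 0)/(57 + (32 - 26)))*67 = (-2 + 2) + ((5/2 + 0)/(57 + 6))*67 = 0 + ((5/2)/63)*67 = 0 + ((5/2)*(1/63))*67 = 0 + (5/126)*67 = 0 + 335/126 = 335/126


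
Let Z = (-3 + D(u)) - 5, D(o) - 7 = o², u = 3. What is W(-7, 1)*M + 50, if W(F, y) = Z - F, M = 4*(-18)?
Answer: -1030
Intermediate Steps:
M = -72
D(o) = 7 + o²
Z = 8 (Z = (-3 + (7 + 3²)) - 5 = (-3 + (7 + 9)) - 5 = (-3 + 16) - 5 = 13 - 5 = 8)
W(F, y) = 8 - F
W(-7, 1)*M + 50 = (8 - 1*(-7))*(-72) + 50 = (8 + 7)*(-72) + 50 = 15*(-72) + 50 = -1080 + 50 = -1030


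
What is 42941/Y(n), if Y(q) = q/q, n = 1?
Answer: 42941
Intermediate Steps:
Y(q) = 1
42941/Y(n) = 42941/1 = 42941*1 = 42941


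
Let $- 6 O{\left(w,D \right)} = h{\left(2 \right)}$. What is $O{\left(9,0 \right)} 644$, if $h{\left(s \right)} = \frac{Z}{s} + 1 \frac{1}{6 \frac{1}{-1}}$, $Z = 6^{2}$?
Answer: $- \frac{17227}{9} \approx -1914.1$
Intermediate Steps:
$Z = 36$
$h{\left(s \right)} = - \frac{1}{6} + \frac{36}{s}$ ($h{\left(s \right)} = \frac{36}{s} + 1 \frac{1}{6 \frac{1}{-1}} = \frac{36}{s} + 1 \frac{1}{6 \left(-1\right)} = \frac{36}{s} + 1 \frac{1}{-6} = \frac{36}{s} + 1 \left(- \frac{1}{6}\right) = \frac{36}{s} - \frac{1}{6} = - \frac{1}{6} + \frac{36}{s}$)
$O{\left(w,D \right)} = - \frac{107}{36}$ ($O{\left(w,D \right)} = - \frac{\frac{1}{6} \cdot \frac{1}{2} \left(216 - 2\right)}{6} = - \frac{\frac{1}{6} \cdot \frac{1}{2} \cdot 214}{6} = \left(- \frac{1}{6}\right) \frac{107}{6} = - \frac{107}{36}$)
$O{\left(9,0 \right)} 644 = \left(- \frac{107}{36}\right) 644 = - \frac{17227}{9}$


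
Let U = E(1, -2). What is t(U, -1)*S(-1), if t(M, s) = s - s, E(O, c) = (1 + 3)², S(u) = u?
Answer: 0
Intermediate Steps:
E(O, c) = 16 (E(O, c) = 4² = 16)
U = 16
t(M, s) = 0
t(U, -1)*S(-1) = 0*(-1) = 0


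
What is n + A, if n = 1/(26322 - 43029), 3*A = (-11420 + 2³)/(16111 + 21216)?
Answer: -63590755/623622189 ≈ -0.10197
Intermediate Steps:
A = -3804/37327 (A = ((-11420 + 2³)/(16111 + 21216))/3 = ((-11420 + 8)/37327)/3 = (-11412*1/37327)/3 = (⅓)*(-11412/37327) = -3804/37327 ≈ -0.10191)
n = -1/16707 (n = 1/(-16707) = -1/16707 ≈ -5.9855e-5)
n + A = -1/16707 - 3804/37327 = -63590755/623622189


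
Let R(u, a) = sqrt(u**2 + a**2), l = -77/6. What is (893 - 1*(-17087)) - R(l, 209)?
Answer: 17980 - 11*sqrt(13045)/6 ≈ 17771.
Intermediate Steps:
l = -77/6 (l = -77*1/6 = -77/6 ≈ -12.833)
R(u, a) = sqrt(a**2 + u**2)
(893 - 1*(-17087)) - R(l, 209) = (893 - 1*(-17087)) - sqrt(209**2 + (-77/6)**2) = (893 + 17087) - sqrt(43681 + 5929/36) = 17980 - sqrt(1578445/36) = 17980 - 11*sqrt(13045)/6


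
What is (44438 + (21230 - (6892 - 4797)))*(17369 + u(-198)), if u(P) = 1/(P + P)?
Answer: 145754304493/132 ≈ 1.1042e+9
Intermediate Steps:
u(P) = 1/(2*P)
(44438 + (21230 - (6892 - 4797)))*(17369 + u(-198)) = (44438 + (21230 - (6892 - 4797)))*(17369 + (1/2)/(-198)) = (44438 + (21230 - 1*2095))*(17369 + (1/2)*(-1/198)) = (44438 + (21230 - 2095))*(17369 - 1/396) = (44438 + 19135)*(6878123/396) = 63573*(6878123/396) = 145754304493/132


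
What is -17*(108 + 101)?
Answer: -3553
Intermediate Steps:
-17*(108 + 101) = -17*209 = -3553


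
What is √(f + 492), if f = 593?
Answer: √1085 ≈ 32.939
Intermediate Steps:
√(f + 492) = √(593 + 492) = √1085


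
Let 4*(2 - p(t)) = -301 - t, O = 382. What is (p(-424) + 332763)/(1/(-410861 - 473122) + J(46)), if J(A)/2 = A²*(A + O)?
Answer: 1176525682071/6404619487868 ≈ 0.18370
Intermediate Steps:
p(t) = 309/4 + t/4 (p(t) = 2 - (-301 - t)/4 = 2 + (301/4 + t/4) = 309/4 + t/4)
J(A) = 2*A²*(382 + A) (J(A) = 2*(A²*(A + 382)) = 2*(A²*(382 + A)) = 2*A²*(382 + A))
(p(-424) + 332763)/(1/(-410861 - 473122) + J(46)) = ((309/4 + (¼)*(-424)) + 332763)/(1/(-410861 - 473122) + 2*46²*(382 + 46)) = ((309/4 - 106) + 332763)/(1/(-883983) + 2*2116*428) = (-115/4 + 332763)/(-1/883983 + 1811296) = 1330937/(4*(1601154871967/883983)) = (1330937/4)*(883983/1601154871967) = 1176525682071/6404619487868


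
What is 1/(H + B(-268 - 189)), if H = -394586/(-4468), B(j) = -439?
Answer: -2234/783433 ≈ -0.0028516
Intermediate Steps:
H = 197293/2234 (H = -394586*(-1/4468) = 197293/2234 ≈ 88.314)
1/(H + B(-268 - 189)) = 1/(197293/2234 - 439) = 1/(-783433/2234) = -2234/783433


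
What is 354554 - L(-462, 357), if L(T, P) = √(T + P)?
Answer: 354554 - I*√105 ≈ 3.5455e+5 - 10.247*I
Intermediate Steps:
L(T, P) = √(P + T)
354554 - L(-462, 357) = 354554 - √(357 - 462) = 354554 - √(-105) = 354554 - I*√105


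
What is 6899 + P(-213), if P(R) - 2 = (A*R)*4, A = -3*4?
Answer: 17125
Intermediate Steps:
A = -12
P(R) = 2 - 48*R (P(R) = 2 - 12*R*4 = 2 - 48*R)
6899 + P(-213) = 6899 + (2 - 48*(-213)) = 6899 + (2 + 10224) = 6899 + 10226 = 17125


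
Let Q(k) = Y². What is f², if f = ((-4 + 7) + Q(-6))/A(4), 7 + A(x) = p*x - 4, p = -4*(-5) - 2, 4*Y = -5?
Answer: 5329/952576 ≈ 0.0055943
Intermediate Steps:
Y = -5/4 (Y = (¼)*(-5) = -5/4 ≈ -1.2500)
p = 18 (p = 20 - 2 = 18)
Q(k) = 25/16 (Q(k) = (-5/4)² = 25/16)
A(x) = -11 + 18*x (A(x) = -7 + (18*x - 4) = -7 + (-4 + 18*x) = -11 + 18*x)
f = 73/976 (f = ((-4 + 7) + 25/16)/(-11 + 18*4) = (3 + 25/16)/(-11 + 72) = (73/16)/61 = (73/16)*(1/61) = 73/976 ≈ 0.074795)
f² = (73/976)² = 5329/952576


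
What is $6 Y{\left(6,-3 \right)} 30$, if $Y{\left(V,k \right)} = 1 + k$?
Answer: $-360$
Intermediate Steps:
$6 Y{\left(6,-3 \right)} 30 = 6 \left(1 - 3\right) 30 = 6 \left(-2\right) 30 = \left(-12\right) 30 = -360$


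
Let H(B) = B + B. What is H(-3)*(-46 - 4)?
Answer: 300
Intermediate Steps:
H(B) = 2*B
H(-3)*(-46 - 4) = (2*(-3))*(-46 - 4) = -6*(-50) = 300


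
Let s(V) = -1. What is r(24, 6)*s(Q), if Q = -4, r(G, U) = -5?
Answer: 5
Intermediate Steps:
r(24, 6)*s(Q) = -5*(-1) = 5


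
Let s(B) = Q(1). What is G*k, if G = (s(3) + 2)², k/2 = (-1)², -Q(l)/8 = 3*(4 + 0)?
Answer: 17672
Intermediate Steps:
Q(l) = -96 (Q(l) = -24*(4 + 0) = -24*4 = -8*12 = -96)
s(B) = -96
k = 2 (k = 2*(-1)² = 2*1 = 2)
G = 8836 (G = (-96 + 2)² = (-94)² = 8836)
G*k = 8836*2 = 17672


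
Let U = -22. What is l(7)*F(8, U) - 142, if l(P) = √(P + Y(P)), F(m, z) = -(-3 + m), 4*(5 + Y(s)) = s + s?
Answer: -142 - 5*√22/2 ≈ -153.73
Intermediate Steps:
Y(s) = -5 + s/2 (Y(s) = -5 + (s + s)/4 = -5 + (2*s)/4 = -5 + s/2)
F(m, z) = 3 - m
l(P) = √(-5 + 3*P/2) (l(P) = √(P + (-5 + P/2)) = √(-5 + 3*P/2))
l(7)*F(8, U) - 142 = (√(-20 + 6*7)/2)*(3 - 1*8) - 142 = (√(-20 + 42)/2)*(3 - 8) - 142 = (√22/2)*(-5) - 142 = -5*√22/2 - 142 = -142 - 5*√22/2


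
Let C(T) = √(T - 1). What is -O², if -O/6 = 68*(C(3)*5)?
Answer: -8323200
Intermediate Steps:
C(T) = √(-1 + T)
O = -2040*√2 (O = -408*√(-1 + 3)*5 = -408*√2*5 = -408*5*√2 = -2040*√2 ≈ -2885.0)
-O² = -(-2040*√2)² = -1*8323200 = -8323200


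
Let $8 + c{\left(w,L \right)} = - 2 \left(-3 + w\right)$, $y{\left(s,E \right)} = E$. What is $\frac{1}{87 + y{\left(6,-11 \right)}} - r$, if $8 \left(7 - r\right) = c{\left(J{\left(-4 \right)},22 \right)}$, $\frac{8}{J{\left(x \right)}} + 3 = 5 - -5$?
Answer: $- \frac{2001}{266} \approx -7.5226$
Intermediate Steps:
$J{\left(x \right)} = \frac{8}{7}$ ($J{\left(x \right)} = \frac{8}{-3 + \left(5 - -5\right)} = \frac{8}{-3 + \left(5 + 5\right)} = \frac{8}{-3 + 10} = \frac{8}{7}$)
$c{\left(w,L \right)} = -2 - 2 w$ ($c{\left(w,L \right)} = -8 - 2 \left(-3 + w\right) = -8 - \left(-6 + 2 w\right) = -2 - 2 w$)
$r = \frac{211}{28}$ ($r = 7 - \frac{-2 - \frac{16}{7}}{8} = 7 - - \frac{15}{28} = 7 + \frac{15}{28} = \frac{211}{28} \approx 7.5357$)
$\frac{1}{87 + y{\left(6,-11 \right)}} - r = \frac{1}{87 - 11} - \frac{211}{28} = \frac{1}{76} - \frac{211}{28} = - \frac{2001}{266}$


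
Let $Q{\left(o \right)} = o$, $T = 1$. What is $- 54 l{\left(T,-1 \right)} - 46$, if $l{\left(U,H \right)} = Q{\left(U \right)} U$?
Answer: $-100$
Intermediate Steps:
$l{\left(U,H \right)} = U^{2}$ ($l{\left(U,H \right)} = U U = U^{2}$)
$- 54 l{\left(T,-1 \right)} - 46 = - 54 \cdot 1^{2} - 46 = \left(-54\right) 1 - 46 = -54 - 46 = -100$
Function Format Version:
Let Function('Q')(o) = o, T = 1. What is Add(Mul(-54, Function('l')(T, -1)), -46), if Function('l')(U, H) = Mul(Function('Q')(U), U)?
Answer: -100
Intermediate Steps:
Function('l')(U, H) = Pow(U, 2) (Function('l')(U, H) = Mul(U, U) = Pow(U, 2))
Add(Mul(-54, Function('l')(T, -1)), -46) = Add(Mul(-54, Pow(1, 2)), -46) = Add(Mul(-54, 1), -46) = Add(-54, -46) = -100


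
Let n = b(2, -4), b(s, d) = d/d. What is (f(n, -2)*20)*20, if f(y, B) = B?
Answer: -800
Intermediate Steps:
b(s, d) = 1
n = 1
(f(n, -2)*20)*20 = -2*20*20 = -40*20 = -800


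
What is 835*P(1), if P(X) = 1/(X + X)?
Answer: 835/2 ≈ 417.50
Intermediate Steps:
P(X) = 1/(2*X)
835*P(1) = 835*((1/2)/1) = 835*((1/2)*1) = 835*(1/2) = 835/2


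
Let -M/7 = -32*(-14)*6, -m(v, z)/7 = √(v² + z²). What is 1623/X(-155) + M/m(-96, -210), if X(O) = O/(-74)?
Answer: 120102/155 + 448*√1481/1481 ≈ 786.49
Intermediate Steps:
X(O) = -O/74 (X(O) = O*(-1/74) = -O/74)
m(v, z) = -7*√(v² + z²)
M = -18816 (M = -7*(-32*(-14))*6 = -3136*6 = -7*2688 = -18816)
1623/X(-155) + M/m(-96, -210) = 1623/((-1/74*(-155))) - 18816*(-1/(7*√((-96)² + (-210)²))) = 1623/(155/74) - 18816*(-1/(7*√(9216 + 44100))) = 1623*(74/155) - 18816*(-√1481/62202) = 120102/155 - 18816*(-√1481/62202) = 120102/155 - (-448)*√1481/1481 = 120102/155 + 448*√1481/1481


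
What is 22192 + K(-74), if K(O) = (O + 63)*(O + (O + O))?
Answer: 24634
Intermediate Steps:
K(O) = 3*O*(63 + O) (K(O) = (63 + O)*(O + 2*O) = (63 + O)*(3*O) = 3*O*(63 + O))
22192 + K(-74) = 22192 + 3*(-74)*(63 - 74) = 22192 + 3*(-74)*(-11) = 22192 + 2442 = 24634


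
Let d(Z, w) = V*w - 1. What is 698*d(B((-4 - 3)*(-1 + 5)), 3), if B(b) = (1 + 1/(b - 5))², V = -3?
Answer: -6980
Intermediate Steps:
B(b) = (1 + 1/(-5 + b))²
d(Z, w) = -1 - 3*w (d(Z, w) = -3*w - 1 = -1 - 3*w)
698*d(B((-4 - 3)*(-1 + 5)), 3) = 698*(-1 - 3*3) = 698*(-1 - 9) = 698*(-10) = -6980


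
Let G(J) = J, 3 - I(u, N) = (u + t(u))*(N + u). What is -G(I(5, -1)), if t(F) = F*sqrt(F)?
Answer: 17 + 20*sqrt(5) ≈ 61.721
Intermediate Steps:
t(F) = F**(3/2)
I(u, N) = 3 - (N + u)*(u + u**(3/2)) (I(u, N) = 3 - (u + u**(3/2))*(N + u) = 3 - (N + u)*(u + u**(3/2)))
-G(I(5, -1)) = -(3 - 1*5**2 - 5**(5/2) - 1*(-1)*5 - 1*(-1)*5**(3/2)) = -(3 - 1*25 - 25*sqrt(5) + 5 - 1*(-1)*5*sqrt(5)) = -(3 - 25 - 25*sqrt(5) + 5 + 5*sqrt(5)) = -(-17 - 20*sqrt(5)) = 17 + 20*sqrt(5)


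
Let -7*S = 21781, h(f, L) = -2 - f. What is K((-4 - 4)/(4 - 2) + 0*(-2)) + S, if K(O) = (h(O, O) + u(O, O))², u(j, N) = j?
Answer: -21753/7 ≈ -3107.6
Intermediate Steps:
S = -21781/7 (S = -⅐*21781 = -21781/7 ≈ -3111.6)
K(O) = 4 (K(O) = ((-2 - O) + O)² = (-2)² = 4)
K((-4 - 4)/(4 - 2) + 0*(-2)) + S = 4 - 21781/7 = -21753/7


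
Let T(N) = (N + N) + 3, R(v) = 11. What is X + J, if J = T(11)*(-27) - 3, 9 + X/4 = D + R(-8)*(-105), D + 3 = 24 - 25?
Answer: -5350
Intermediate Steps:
D = -4 (D = -3 + (24 - 25) = -3 - 1 = -4)
T(N) = 3 + 2*N (T(N) = 2*N + 3 = 3 + 2*N)
X = -4672 (X = -36 + 4*(-4 + 11*(-105)) = -36 + 4*(-4 - 1155) = -36 + 4*(-1159) = -36 - 4636 = -4672)
J = -678 (J = (3 + 2*11)*(-27) - 3 = (3 + 22)*(-27) - 3 = 25*(-27) - 3 = -675 - 3 = -678)
X + J = -4672 - 678 = -5350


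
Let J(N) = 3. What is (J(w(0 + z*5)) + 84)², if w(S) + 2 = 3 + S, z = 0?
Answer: 7569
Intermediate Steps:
w(S) = 1 + S (w(S) = -2 + (3 + S) = 1 + S)
(J(w(0 + z*5)) + 84)² = (3 + 84)² = 87² = 7569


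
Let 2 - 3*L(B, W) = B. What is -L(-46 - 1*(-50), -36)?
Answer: ⅔ ≈ 0.66667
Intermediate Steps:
L(B, W) = ⅔ - B/3
-L(-46 - 1*(-50), -36) = -(⅔ - (-46 - 1*(-50))/3) = -(⅔ - (-46 + 50)/3) = -(⅔ - ⅓*4) = -(⅔ - 4/3) = -1*(-⅔) = ⅔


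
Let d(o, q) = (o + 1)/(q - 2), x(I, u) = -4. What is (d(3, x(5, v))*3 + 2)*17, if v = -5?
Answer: 0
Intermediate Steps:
d(o, q) = (1 + o)/(-2 + q)
(d(3, x(5, v))*3 + 2)*17 = (((1 + 3)/(-2 - 4))*3 + 2)*17 = ((4/(-6))*3 + 2)*17 = (-⅙*4*3 + 2)*17 = (-⅔*3 + 2)*17 = (-2 + 2)*17 = 0*17 = 0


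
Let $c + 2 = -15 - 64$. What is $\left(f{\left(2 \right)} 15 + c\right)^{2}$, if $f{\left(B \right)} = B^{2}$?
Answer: $441$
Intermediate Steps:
$c = -81$ ($c = -2 - 79 = -81$)
$\left(f{\left(2 \right)} 15 + c\right)^{2} = \left(2^{2} \cdot 15 - 81\right)^{2} = \left(4 \cdot 15 - 81\right)^{2} = \left(60 - 81\right)^{2} = \left(-21\right)^{2} = 441$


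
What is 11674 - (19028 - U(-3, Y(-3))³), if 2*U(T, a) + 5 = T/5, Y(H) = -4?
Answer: -921994/125 ≈ -7376.0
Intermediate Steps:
U(T, a) = -5/2 + T/10 (U(T, a) = -5/2 + (T/5)/2 = -5/2 + T/10)
11674 - (19028 - U(-3, Y(-3))³) = 11674 - (19028 - (-5/2 + (⅒)*(-3))³) = 11674 - (19028 - (-5/2 - 3/10)³) = 11674 - (19028 - (-14/5)³) = 11674 - (19028 - 1*(-2744/125)) = 11674 - (19028 + 2744/125) = 11674 - 1*2381244/125 = 11674 - 2381244/125 = -921994/125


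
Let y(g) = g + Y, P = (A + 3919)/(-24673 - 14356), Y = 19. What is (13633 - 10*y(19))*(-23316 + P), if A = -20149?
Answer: -12060017077302/39029 ≈ -3.0900e+8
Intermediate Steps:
P = 16230/39029 (P = (-20149 + 3919)/(-24673 - 14356) = -16230/(-39029) = -16230*(-1/39029) = 16230/39029 ≈ 0.41584)
y(g) = 19 + g (y(g) = g + 19 = 19 + g)
(13633 - 10*y(19))*(-23316 + P) = (13633 - 10*(19 + 19))*(-23316 + 16230/39029) = (13633 - 10*38)*(-909983934/39029) = (13633 - 380)*(-909983934/39029) = 13253*(-909983934/39029) = -12060017077302/39029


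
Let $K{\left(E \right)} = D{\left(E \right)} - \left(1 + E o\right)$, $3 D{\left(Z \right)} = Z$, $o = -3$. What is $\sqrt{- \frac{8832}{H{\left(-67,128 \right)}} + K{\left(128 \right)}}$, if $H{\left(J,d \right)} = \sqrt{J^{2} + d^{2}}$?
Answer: $\frac{\sqrt{1669098236199 - 1659153024 \sqrt{20873}}}{62619} \approx 19.093$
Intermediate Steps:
$D{\left(Z \right)} = \frac{Z}{3}$
$K{\left(E \right)} = -1 + \frac{10 E}{3}$ ($K{\left(E \right)} = \frac{E}{3} - \left(1 + E \left(-3\right)\right) = \frac{E}{3} - \left(1 - 3 E\right) = \frac{E}{3} + \left(-1 + 3 E\right) = -1 + \frac{10 E}{3}$)
$\sqrt{- \frac{8832}{H{\left(-67,128 \right)}} + K{\left(128 \right)}} = \sqrt{- \frac{8832}{\sqrt{\left(-67\right)^{2} + 128^{2}}} + \left(-1 + \frac{10}{3} \cdot 128\right)} = \sqrt{- \frac{8832}{\sqrt{4489 + 16384}} + \left(-1 + \frac{1280}{3}\right)} = \sqrt{- \frac{8832}{\sqrt{20873}} + \frac{1277}{3}} = \sqrt{- 8832 \frac{\sqrt{20873}}{20873} + \frac{1277}{3}} = \sqrt{- \frac{8832 \sqrt{20873}}{20873} + \frac{1277}{3}} = \sqrt{\frac{1277}{3} - \frac{8832 \sqrt{20873}}{20873}}$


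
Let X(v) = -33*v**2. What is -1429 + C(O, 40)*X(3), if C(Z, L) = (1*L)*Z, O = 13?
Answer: -155869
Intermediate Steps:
C(Z, L) = L*Z
-1429 + C(O, 40)*X(3) = -1429 + (40*13)*(-33*3**2) = -1429 + 520*(-33*9) = -1429 + 520*(-297) = -1429 - 154440 = -155869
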